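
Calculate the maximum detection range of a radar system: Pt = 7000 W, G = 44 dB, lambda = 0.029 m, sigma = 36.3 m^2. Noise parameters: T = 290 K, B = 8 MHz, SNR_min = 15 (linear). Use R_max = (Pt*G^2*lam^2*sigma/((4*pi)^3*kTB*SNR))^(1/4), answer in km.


G_lin = 10^(44/10) = 25118.864315
R^4 = 7000 * 25118.864315^2 * 0.029^2 * 36.3 / ((4*pi)^3 * 1.38e-23 * 290 * 8000000.0 * 15)
R^4 = 1.41486e20 m^4
R_max = (1.41486e20)^(1/4) = 109063.2 m = 109.1 km

109.1 km


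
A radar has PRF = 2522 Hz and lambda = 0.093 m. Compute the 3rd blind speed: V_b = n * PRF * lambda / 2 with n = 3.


V_blind = 3 * 2522 * 0.093 / 2 = 351.8 m/s

351.8 m/s


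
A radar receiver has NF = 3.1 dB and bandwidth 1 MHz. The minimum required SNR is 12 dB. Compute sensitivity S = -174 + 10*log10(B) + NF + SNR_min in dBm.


10*log10(1000000.0) = 60.0
S = -174 + 60.0 + 3.1 + 12 = -98.9 dBm

-98.9 dBm


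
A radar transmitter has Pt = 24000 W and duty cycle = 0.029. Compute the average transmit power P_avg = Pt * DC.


P_avg = 24000 * 0.029 = 696.0 W

696.0 W


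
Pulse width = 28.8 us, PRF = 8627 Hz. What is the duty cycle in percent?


DC = 28.8e-6 * 8627 * 100 = 24.85%

24.85%


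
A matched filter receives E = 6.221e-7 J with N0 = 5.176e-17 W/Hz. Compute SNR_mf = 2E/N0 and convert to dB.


SNR_lin = 2 * 6.221e-7 / 5.176e-17 = 2.404e10
SNR_dB = 10*log10(2.404e10) = 103.8 dB

103.8 dB


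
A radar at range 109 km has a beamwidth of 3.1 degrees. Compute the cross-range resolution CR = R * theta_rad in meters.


BW_rad = 0.054105207
CR = 109000 * 0.054105207 = 5897.5 m

5897.5 m


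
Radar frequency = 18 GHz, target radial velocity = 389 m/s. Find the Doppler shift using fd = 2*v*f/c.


fd = 2 * 389 * 18000000000.0 / 3e8 = 46680.0 Hz

46680.0 Hz


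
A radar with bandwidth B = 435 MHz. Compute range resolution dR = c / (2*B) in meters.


dR = 3e8 / (2 * 435000000.0) = 0.34 m

0.34 m


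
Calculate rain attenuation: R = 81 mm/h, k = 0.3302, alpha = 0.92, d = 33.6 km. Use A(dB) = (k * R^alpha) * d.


gamma = 0.3302 * 81^0.92 = 18.818426 dB/km
A = 18.818426 * 33.6 = 632.3 dB

632.3 dB


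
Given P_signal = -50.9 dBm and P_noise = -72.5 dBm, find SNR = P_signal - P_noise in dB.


SNR = -50.9 - (-72.5) = 21.6 dB

21.6 dB


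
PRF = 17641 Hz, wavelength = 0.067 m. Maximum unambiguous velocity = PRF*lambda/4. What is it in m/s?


V_ua = 17641 * 0.067 / 4 = 295.5 m/s

295.5 m/s


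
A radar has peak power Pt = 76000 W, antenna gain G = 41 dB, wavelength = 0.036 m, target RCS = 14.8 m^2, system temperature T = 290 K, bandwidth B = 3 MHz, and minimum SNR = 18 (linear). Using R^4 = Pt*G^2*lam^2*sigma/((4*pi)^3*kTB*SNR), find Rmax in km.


G_lin = 10^(41/10) = 12589.254118
R^4 = 76000 * 12589.254118^2 * 0.036^2 * 14.8 / ((4*pi)^3 * 1.38e-23 * 290 * 3000000.0 * 18)
R^4 = 5.38741e20 m^4
R_max = (5.38741e20)^(1/4) = 152350.9 m = 152.4 km

152.4 km


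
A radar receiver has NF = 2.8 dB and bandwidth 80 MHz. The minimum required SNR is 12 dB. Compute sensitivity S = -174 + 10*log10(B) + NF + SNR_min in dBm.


10*log10(80000000.0) = 79.03
S = -174 + 79.03 + 2.8 + 12 = -80.2 dBm

-80.2 dBm


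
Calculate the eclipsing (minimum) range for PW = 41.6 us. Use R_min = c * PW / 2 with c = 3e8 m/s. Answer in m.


R_min = 3e8 * 41.6e-6 / 2 = 6240.0 m

6240.0 m


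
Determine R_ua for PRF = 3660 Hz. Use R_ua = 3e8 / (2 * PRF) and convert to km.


R_ua = 3e8 / (2 * 3660) = 40983.6 m = 41.0 km

41.0 km


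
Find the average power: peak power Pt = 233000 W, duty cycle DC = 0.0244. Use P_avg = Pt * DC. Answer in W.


P_avg = 233000 * 0.0244 = 5685.2 W

5685.2 W


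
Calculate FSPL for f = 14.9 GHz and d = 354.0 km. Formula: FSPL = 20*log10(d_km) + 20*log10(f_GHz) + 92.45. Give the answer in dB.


20*log10(354.0) = 50.98
20*log10(14.9) = 23.46
FSPL = 166.9 dB

166.9 dB


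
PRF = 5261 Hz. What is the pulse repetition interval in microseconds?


PRI = 1/5261 = 0.0001900779 s = 190.1 us

190.1 us


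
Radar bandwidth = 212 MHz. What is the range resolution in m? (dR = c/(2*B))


dR = 3e8 / (2 * 212000000.0) = 0.71 m

0.71 m


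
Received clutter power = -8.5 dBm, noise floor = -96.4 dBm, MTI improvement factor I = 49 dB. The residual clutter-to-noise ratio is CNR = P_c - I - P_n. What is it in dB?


CNR = -8.5 - 49 - (-96.4) = 38.9 dB

38.9 dB


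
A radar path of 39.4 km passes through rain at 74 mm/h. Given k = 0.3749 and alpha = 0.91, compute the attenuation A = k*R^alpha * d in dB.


gamma = 0.3749 * 74^0.91 = 18.832861 dB/km
A = 18.832861 * 39.4 = 742.01 dB

742.01 dB


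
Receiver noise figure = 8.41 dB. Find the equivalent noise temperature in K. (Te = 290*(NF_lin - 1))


NF_lin = 10^(8.41/10) = 6.934258
Te = 290 * (6.934258 - 1) = 1720.9 K

1720.9 K


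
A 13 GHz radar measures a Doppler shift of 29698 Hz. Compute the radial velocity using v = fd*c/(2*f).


v = 29698 * 3e8 / (2 * 13000000000.0) = 342.7 m/s

342.7 m/s


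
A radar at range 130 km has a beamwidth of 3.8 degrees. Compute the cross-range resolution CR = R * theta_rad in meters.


BW_rad = 0.066322512
CR = 130000 * 0.066322512 = 8621.9 m

8621.9 m


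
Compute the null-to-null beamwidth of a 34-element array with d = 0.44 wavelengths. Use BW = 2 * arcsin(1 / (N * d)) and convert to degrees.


1/(N*d) = 1/(34*0.44) = 0.066845
BW = 2*arcsin(0.066845) = 7.7 degrees

7.7 degrees


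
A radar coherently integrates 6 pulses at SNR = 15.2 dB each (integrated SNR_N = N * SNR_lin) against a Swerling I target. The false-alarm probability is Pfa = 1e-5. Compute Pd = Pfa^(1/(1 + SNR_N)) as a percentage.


SNR_lin = 10^(15.2/10) = 33.11311
SNR_N = 6 * 33.11311 = 198.67866
1/(1 + SNR_N) = 1/199.67866 = 0.005008
Pd = (1e-5)^0.005008 = 0.94397
Pd = 94.4%

94.4%


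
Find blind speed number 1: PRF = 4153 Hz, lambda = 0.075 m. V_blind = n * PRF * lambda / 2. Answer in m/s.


V_blind = 1 * 4153 * 0.075 / 2 = 155.7 m/s

155.7 m/s


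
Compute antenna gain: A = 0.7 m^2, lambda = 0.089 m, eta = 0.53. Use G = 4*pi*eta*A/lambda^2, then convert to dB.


G_linear = 4*pi*0.53*0.7/0.089^2 = 588.58
G_dB = 10*log10(588.58) = 27.7 dB

27.7 dB


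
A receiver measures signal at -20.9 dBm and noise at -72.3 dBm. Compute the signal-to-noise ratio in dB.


SNR = -20.9 - (-72.3) = 51.4 dB

51.4 dB


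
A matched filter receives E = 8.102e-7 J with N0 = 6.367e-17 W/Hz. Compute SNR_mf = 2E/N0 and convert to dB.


SNR_lin = 2 * 8.102e-7 / 6.367e-17 = 2.545e10
SNR_dB = 10*log10(2.545e10) = 104.1 dB

104.1 dB


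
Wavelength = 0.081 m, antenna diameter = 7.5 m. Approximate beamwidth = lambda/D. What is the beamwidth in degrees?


BW_rad = 0.081 / 7.5 = 0.0108
BW_deg = 0.62 degrees

0.62 degrees


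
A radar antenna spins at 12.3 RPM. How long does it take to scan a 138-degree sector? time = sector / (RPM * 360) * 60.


t = 138 / (12.3 * 360) * 60 = 1.87 s

1.87 s


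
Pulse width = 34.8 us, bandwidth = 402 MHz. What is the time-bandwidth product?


TBP = 34.8 * 402 = 13989.6

13989.6


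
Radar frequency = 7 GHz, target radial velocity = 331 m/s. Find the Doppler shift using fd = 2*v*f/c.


fd = 2 * 331 * 7000000000.0 / 3e8 = 15446.7 Hz

15446.7 Hz


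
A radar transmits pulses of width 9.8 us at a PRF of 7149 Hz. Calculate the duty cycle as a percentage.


DC = 9.8e-6 * 7149 * 100 = 7.01%

7.01%


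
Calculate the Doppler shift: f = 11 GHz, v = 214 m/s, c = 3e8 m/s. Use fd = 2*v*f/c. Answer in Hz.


fd = 2 * 214 * 11000000000.0 / 3e8 = 15693.3 Hz

15693.3 Hz


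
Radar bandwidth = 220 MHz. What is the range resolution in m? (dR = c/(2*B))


dR = 3e8 / (2 * 220000000.0) = 0.68 m

0.68 m


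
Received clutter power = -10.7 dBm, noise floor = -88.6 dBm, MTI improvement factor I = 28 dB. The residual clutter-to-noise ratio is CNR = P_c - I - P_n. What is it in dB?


CNR = -10.7 - 28 - (-88.6) = 49.9 dB

49.9 dB


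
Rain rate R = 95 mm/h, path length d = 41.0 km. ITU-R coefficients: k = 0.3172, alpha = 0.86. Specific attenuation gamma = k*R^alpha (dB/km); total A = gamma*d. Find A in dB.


gamma = 0.3172 * 95^0.86 = 15.928522 dB/km
A = 15.928522 * 41.0 = 653.07 dB

653.07 dB


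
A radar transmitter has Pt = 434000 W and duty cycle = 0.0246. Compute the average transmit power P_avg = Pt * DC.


P_avg = 434000 * 0.0246 = 10676.4 W

10676.4 W


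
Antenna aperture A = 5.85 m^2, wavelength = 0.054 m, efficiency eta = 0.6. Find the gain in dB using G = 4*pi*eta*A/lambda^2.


G_linear = 4*pi*0.6*5.85/0.054^2 = 15126.19
G_dB = 10*log10(15126.19) = 41.8 dB

41.8 dB


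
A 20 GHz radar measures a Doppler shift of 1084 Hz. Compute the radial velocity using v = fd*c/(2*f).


v = 1084 * 3e8 / (2 * 20000000000.0) = 8.1 m/s

8.1 m/s


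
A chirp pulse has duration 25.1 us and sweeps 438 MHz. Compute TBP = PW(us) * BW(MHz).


TBP = 25.1 * 438 = 10993.8

10993.8


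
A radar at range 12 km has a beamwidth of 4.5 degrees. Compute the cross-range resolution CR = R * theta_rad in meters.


BW_rad = 0.078539816
CR = 12000 * 0.078539816 = 942.5 m

942.5 m


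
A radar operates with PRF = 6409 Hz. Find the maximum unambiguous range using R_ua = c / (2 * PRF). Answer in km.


R_ua = 3e8 / (2 * 6409) = 23404.6 m = 23.4 km

23.4 km


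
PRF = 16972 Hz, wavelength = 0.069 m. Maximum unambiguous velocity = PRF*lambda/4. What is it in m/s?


V_ua = 16972 * 0.069 / 4 = 292.8 m/s

292.8 m/s


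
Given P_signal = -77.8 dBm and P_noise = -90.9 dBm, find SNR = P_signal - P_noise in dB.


SNR = -77.8 - (-90.9) = 13.1 dB

13.1 dB


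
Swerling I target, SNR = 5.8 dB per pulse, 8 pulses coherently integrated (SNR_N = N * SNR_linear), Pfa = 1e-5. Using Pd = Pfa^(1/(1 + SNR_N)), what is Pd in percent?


SNR_lin = 10^(5.8/10) = 3.80189
SNR_N = 8 * 3.80189 = 30.41512
1/(1 + SNR_N) = 1/31.41512 = 0.0318318
Pd = (1e-5)^0.0318318 = 0.69317
Pd = 69.3%

69.3%


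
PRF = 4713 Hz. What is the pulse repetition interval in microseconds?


PRI = 1/4713 = 0.0002121791 s = 212.2 us

212.2 us


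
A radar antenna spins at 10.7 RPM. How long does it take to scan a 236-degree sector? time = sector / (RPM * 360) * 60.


t = 236 / (10.7 * 360) * 60 = 3.68 s

3.68 s


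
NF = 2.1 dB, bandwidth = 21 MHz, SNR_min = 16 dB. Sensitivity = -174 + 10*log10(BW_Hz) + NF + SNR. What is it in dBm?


10*log10(21000000.0) = 73.22
S = -174 + 73.22 + 2.1 + 16 = -82.7 dBm

-82.7 dBm


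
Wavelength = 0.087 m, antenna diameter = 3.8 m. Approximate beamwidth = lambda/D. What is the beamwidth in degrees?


BW_rad = 0.087 / 3.8 = 0.022895
BW_deg = 1.31 degrees

1.31 degrees


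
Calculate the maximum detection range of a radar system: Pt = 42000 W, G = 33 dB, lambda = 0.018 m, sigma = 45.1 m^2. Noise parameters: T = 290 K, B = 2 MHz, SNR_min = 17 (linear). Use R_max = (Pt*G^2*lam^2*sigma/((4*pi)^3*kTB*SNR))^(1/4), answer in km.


G_lin = 10^(33/10) = 1995.262315
R^4 = 42000 * 1995.262315^2 * 0.018^2 * 45.1 / ((4*pi)^3 * 1.38e-23 * 290 * 2000000.0 * 17)
R^4 = 9.04868e18 m^4
R_max = (9.04868e18)^(1/4) = 54846.2 m = 54.8 km

54.8 km


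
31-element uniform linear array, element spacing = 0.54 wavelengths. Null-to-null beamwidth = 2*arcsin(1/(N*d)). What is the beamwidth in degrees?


1/(N*d) = 1/(31*0.54) = 0.059737
BW = 2*arcsin(0.059737) = 6.8 degrees

6.8 degrees


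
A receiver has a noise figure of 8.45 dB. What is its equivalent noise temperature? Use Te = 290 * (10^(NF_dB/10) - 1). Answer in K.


NF_lin = 10^(8.45/10) = 6.99842
Te = 290 * (6.99842 - 1) = 1739.5 K

1739.5 K


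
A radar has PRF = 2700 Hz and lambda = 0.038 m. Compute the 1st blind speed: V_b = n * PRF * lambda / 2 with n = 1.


V_blind = 1 * 2700 * 0.038 / 2 = 51.3 m/s

51.3 m/s


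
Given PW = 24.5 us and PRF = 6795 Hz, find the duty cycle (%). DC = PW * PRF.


DC = 24.5e-6 * 6795 * 100 = 16.65%

16.65%


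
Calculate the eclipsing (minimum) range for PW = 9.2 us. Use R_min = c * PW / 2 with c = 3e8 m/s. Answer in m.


R_min = 3e8 * 9.2e-6 / 2 = 1380.0 m

1380.0 m


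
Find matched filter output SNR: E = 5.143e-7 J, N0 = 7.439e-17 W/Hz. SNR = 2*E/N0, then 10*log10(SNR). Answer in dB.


SNR_lin = 2 * 5.143e-7 / 7.439e-17 = 1.383e10
SNR_dB = 10*log10(1.383e10) = 101.4 dB

101.4 dB


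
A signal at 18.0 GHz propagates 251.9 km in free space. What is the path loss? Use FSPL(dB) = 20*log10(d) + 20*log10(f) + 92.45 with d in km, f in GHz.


20*log10(251.9) = 48.02
20*log10(18.0) = 25.11
FSPL = 165.6 dB

165.6 dB


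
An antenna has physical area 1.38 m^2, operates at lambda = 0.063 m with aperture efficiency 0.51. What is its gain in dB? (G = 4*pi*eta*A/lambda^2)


G_linear = 4*pi*0.51*1.38/0.063^2 = 2228.32
G_dB = 10*log10(2228.32) = 33.5 dB

33.5 dB


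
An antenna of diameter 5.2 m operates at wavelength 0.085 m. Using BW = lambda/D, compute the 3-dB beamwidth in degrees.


BW_rad = 0.085 / 5.2 = 0.016346
BW_deg = 0.94 degrees

0.94 degrees


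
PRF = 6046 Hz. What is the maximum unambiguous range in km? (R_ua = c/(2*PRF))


R_ua = 3e8 / (2 * 6046) = 24809.8 m = 24.8 km

24.8 km


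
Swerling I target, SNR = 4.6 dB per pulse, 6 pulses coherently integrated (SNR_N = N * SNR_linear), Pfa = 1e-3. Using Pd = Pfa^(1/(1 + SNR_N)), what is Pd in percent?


SNR_lin = 10^(4.6/10) = 2.88403
SNR_N = 6 * 2.88403 = 17.30418
1/(1 + SNR_N) = 1/18.30418 = 0.0546323
Pd = (1e-3)^0.0546323 = 0.68565
Pd = 68.6%

68.6%


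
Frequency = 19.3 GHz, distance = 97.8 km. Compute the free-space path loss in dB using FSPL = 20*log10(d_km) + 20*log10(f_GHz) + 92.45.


20*log10(97.8) = 39.81
20*log10(19.3) = 25.71
FSPL = 158.0 dB

158.0 dB


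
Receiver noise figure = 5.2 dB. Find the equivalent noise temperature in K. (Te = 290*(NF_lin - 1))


NF_lin = 10^(5.2/10) = 3.311311
Te = 290 * (3.311311 - 1) = 670.3 K

670.3 K


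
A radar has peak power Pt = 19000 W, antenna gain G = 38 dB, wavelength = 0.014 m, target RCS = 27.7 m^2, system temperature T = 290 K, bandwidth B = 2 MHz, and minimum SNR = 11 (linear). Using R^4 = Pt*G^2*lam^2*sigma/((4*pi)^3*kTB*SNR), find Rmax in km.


G_lin = 10^(38/10) = 6309.573445
R^4 = 19000 * 6309.573445^2 * 0.014^2 * 27.7 / ((4*pi)^3 * 1.38e-23 * 290 * 2000000.0 * 11)
R^4 = 2.3505e19 m^4
R_max = (2.3505e19)^(1/4) = 69629.0 m = 69.6 km

69.6 km


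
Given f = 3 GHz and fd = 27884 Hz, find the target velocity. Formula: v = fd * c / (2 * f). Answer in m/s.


v = 27884 * 3e8 / (2 * 3000000000.0) = 1394.2 m/s

1394.2 m/s


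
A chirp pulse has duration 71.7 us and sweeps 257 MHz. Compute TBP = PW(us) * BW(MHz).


TBP = 71.7 * 257 = 18426.9

18426.9


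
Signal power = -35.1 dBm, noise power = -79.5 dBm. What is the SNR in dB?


SNR = -35.1 - (-79.5) = 44.4 dB

44.4 dB


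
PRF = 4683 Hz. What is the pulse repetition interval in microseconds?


PRI = 1/4683 = 0.0002135383 s = 213.5 us

213.5 us


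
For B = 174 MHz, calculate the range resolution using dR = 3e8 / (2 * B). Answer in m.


dR = 3e8 / (2 * 174000000.0) = 0.86 m

0.86 m


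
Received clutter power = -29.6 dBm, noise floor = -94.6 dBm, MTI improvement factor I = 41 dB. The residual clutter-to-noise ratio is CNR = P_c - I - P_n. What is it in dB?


CNR = -29.6 - 41 - (-94.6) = 24.0 dB

24.0 dB


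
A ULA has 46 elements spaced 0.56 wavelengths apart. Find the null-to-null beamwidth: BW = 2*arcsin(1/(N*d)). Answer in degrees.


1/(N*d) = 1/(46*0.56) = 0.03882
BW = 2*arcsin(0.03882) = 4.4 degrees

4.4 degrees


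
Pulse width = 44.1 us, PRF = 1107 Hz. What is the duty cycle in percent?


DC = 44.1e-6 * 1107 * 100 = 4.88%

4.88%


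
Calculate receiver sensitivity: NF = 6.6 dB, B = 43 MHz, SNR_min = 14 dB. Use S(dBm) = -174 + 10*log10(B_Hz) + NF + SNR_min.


10*log10(43000000.0) = 76.33
S = -174 + 76.33 + 6.6 + 14 = -77.1 dBm

-77.1 dBm


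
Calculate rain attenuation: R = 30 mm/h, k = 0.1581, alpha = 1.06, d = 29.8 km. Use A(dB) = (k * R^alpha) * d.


gamma = 0.1581 * 30^1.06 = 5.81675 dB/km
A = 5.81675 * 29.8 = 173.34 dB

173.34 dB


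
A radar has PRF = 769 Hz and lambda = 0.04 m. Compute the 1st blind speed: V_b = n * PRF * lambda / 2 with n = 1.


V_blind = 1 * 769 * 0.04 / 2 = 15.4 m/s

15.4 m/s


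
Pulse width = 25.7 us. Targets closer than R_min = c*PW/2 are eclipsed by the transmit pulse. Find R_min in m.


R_min = 3e8 * 25.7e-6 / 2 = 3855.0 m

3855.0 m


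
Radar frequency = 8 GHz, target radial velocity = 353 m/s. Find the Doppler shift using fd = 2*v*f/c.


fd = 2 * 353 * 8000000000.0 / 3e8 = 18826.7 Hz

18826.7 Hz


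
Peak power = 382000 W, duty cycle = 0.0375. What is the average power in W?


P_avg = 382000 * 0.0375 = 14325.0 W

14325.0 W


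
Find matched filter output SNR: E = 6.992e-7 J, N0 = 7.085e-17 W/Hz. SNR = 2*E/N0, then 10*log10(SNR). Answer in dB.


SNR_lin = 2 * 6.992e-7 / 7.085e-17 = 1.974e10
SNR_dB = 10*log10(1.974e10) = 103.0 dB

103.0 dB


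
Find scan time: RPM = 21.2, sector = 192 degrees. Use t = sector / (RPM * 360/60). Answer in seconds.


t = 192 / (21.2 * 360) * 60 = 1.51 s

1.51 s


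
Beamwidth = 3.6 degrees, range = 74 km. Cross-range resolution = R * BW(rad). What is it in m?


BW_rad = 0.062831853
CR = 74000 * 0.062831853 = 4649.6 m

4649.6 m


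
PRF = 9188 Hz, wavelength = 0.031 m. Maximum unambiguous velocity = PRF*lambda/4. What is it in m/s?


V_ua = 9188 * 0.031 / 4 = 71.2 m/s

71.2 m/s


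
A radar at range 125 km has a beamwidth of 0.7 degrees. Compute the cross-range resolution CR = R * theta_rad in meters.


BW_rad = 0.012217305
CR = 125000 * 0.012217305 = 1527.2 m

1527.2 m


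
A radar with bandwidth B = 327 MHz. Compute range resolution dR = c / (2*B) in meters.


dR = 3e8 / (2 * 327000000.0) = 0.46 m

0.46 m


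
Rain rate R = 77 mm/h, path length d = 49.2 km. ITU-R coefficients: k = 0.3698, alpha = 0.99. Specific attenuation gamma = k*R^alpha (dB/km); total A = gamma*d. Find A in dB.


gamma = 0.3698 * 77^0.99 = 27.264198 dB/km
A = 27.264198 * 49.2 = 1341.4 dB

1341.4 dB


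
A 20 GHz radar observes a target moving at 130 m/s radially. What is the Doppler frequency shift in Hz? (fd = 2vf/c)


fd = 2 * 130 * 20000000000.0 / 3e8 = 17333.3 Hz

17333.3 Hz


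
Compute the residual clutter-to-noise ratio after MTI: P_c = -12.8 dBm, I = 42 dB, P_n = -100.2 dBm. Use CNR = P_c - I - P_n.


CNR = -12.8 - 42 - (-100.2) = 45.4 dB

45.4 dB


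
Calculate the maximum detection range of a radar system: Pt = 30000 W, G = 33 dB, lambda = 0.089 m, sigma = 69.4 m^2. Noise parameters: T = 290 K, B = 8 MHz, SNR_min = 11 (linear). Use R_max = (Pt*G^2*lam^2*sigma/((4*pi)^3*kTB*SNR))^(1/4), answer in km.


G_lin = 10^(33/10) = 1995.262315
R^4 = 30000 * 1995.262315^2 * 0.089^2 * 69.4 / ((4*pi)^3 * 1.38e-23 * 290 * 8000000.0 * 11)
R^4 = 9.39445e19 m^4
R_max = (9.39445e19)^(1/4) = 98450.5 m = 98.5 km

98.5 km


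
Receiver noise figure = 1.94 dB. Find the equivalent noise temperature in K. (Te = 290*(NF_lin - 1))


NF_lin = 10^(1.94/10) = 1.563148
Te = 290 * (1.563148 - 1) = 163.3 K

163.3 K


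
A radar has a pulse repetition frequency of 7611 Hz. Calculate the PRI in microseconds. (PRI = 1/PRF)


PRI = 1/7611 = 0.0001313888 s = 131.4 us

131.4 us


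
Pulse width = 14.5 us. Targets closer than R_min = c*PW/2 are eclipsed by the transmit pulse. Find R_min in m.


R_min = 3e8 * 14.5e-6 / 2 = 2175.0 m

2175.0 m


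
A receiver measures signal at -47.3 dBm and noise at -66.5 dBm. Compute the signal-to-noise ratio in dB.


SNR = -47.3 - (-66.5) = 19.2 dB

19.2 dB


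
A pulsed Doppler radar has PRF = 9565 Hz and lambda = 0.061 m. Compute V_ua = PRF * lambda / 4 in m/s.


V_ua = 9565 * 0.061 / 4 = 145.9 m/s

145.9 m/s


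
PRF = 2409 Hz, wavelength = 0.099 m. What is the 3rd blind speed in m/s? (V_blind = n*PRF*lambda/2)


V_blind = 3 * 2409 * 0.099 / 2 = 357.7 m/s

357.7 m/s


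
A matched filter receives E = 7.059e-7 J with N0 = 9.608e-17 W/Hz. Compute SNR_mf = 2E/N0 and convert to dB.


SNR_lin = 2 * 7.059e-7 / 9.608e-17 = 1.469e10
SNR_dB = 10*log10(1.469e10) = 101.7 dB

101.7 dB


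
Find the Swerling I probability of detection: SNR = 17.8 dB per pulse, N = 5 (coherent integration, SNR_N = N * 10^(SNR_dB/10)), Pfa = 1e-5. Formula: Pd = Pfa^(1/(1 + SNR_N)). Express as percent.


SNR_lin = 10^(17.8/10) = 60.25596
SNR_N = 5 * 60.25596 = 301.2798
1/(1 + SNR_N) = 1/302.2798 = 0.0033082
Pd = (1e-5)^0.0033082 = 0.96263
Pd = 96.3%

96.3%


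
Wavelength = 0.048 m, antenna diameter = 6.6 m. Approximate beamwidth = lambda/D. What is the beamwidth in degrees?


BW_rad = 0.048 / 6.6 = 0.007273
BW_deg = 0.42 degrees

0.42 degrees


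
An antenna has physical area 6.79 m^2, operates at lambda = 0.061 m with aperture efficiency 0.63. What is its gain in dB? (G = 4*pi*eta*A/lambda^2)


G_linear = 4*pi*0.63*6.79/0.061^2 = 14446.43
G_dB = 10*log10(14446.43) = 41.6 dB

41.6 dB


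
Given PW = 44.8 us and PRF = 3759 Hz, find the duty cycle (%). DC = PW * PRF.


DC = 44.8e-6 * 3759 * 100 = 16.84%

16.84%


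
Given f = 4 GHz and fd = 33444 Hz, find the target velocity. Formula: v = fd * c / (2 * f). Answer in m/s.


v = 33444 * 3e8 / (2 * 4000000000.0) = 1254.2 m/s

1254.2 m/s


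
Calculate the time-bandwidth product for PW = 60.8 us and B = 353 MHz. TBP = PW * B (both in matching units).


TBP = 60.8 * 353 = 21462.4

21462.4


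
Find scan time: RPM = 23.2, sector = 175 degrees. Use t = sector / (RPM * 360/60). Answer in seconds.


t = 175 / (23.2 * 360) * 60 = 1.26 s

1.26 s


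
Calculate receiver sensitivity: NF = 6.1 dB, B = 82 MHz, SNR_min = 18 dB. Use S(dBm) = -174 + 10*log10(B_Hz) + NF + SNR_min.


10*log10(82000000.0) = 79.14
S = -174 + 79.14 + 6.1 + 18 = -70.8 dBm

-70.8 dBm


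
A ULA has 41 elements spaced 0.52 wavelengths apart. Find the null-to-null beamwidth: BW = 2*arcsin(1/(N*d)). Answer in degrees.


1/(N*d) = 1/(41*0.52) = 0.046904
BW = 2*arcsin(0.046904) = 5.4 degrees

5.4 degrees


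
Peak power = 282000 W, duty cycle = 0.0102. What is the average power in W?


P_avg = 282000 * 0.0102 = 2876.4 W

2876.4 W


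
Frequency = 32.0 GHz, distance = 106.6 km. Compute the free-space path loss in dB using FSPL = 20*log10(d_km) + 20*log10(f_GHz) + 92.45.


20*log10(106.6) = 40.56
20*log10(32.0) = 30.1
FSPL = 163.1 dB

163.1 dB


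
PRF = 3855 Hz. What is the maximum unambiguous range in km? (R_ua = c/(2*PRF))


R_ua = 3e8 / (2 * 3855) = 38910.5 m = 38.9 km

38.9 km


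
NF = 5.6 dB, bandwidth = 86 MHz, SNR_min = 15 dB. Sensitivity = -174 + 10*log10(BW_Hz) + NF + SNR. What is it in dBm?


10*log10(86000000.0) = 79.34
S = -174 + 79.34 + 5.6 + 15 = -74.1 dBm

-74.1 dBm


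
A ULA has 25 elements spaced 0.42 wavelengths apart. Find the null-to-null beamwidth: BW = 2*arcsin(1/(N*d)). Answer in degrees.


1/(N*d) = 1/(25*0.42) = 0.095238
BW = 2*arcsin(0.095238) = 10.9 degrees

10.9 degrees


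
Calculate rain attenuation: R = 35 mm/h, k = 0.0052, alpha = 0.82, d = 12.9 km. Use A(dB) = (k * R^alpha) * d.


gamma = 0.0052 * 35^0.82 = 0.095971 dB/km
A = 0.095971 * 12.9 = 1.24 dB

1.24 dB


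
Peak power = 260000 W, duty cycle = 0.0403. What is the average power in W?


P_avg = 260000 * 0.0403 = 10478.0 W

10478.0 W


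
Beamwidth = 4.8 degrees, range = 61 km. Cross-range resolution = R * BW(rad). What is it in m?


BW_rad = 0.083775804
CR = 61000 * 0.083775804 = 5110.3 m

5110.3 m


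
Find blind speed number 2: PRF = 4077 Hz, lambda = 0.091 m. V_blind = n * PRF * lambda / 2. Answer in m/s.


V_blind = 2 * 4077 * 0.091 / 2 = 371.0 m/s

371.0 m/s


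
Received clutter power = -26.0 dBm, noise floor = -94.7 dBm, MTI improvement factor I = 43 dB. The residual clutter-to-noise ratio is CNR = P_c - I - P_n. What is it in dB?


CNR = -26.0 - 43 - (-94.7) = 25.7 dB

25.7 dB


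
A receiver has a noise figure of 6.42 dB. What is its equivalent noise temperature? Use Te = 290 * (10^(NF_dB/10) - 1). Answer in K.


NF_lin = 10^(6.42/10) = 4.385307
Te = 290 * (4.385307 - 1) = 981.7 K

981.7 K


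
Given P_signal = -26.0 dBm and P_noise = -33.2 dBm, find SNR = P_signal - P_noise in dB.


SNR = -26.0 - (-33.2) = 7.2 dB

7.2 dB


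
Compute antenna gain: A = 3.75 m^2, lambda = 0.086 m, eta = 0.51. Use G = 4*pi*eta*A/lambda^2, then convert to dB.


G_linear = 4*pi*0.51*3.75/0.086^2 = 3249.48
G_dB = 10*log10(3249.48) = 35.1 dB

35.1 dB


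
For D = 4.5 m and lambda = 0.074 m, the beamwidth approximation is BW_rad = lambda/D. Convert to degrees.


BW_rad = 0.074 / 4.5 = 0.016444
BW_deg = 0.94 degrees

0.94 degrees


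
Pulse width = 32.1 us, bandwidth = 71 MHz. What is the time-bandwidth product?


TBP = 32.1 * 71 = 2279.1

2279.1


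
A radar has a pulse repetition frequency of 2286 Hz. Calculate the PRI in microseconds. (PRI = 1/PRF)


PRI = 1/2286 = 0.0004374453 s = 437.4 us

437.4 us


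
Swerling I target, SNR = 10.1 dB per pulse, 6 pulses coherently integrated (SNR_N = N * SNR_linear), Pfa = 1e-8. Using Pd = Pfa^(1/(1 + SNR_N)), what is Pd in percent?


SNR_lin = 10^(10.1/10) = 10.23293
SNR_N = 6 * 10.23293 = 61.39758
1/(1 + SNR_N) = 1/62.39758 = 0.0160263
Pd = (1e-8)^0.0160263 = 0.74437
Pd = 74.4%

74.4%


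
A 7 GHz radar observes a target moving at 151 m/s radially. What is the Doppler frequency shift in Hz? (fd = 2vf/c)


fd = 2 * 151 * 7000000000.0 / 3e8 = 7046.7 Hz

7046.7 Hz


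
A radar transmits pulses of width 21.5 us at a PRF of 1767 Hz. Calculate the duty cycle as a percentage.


DC = 21.5e-6 * 1767 * 100 = 3.8%

3.8%


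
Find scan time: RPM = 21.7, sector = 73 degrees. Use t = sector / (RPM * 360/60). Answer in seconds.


t = 73 / (21.7 * 360) * 60 = 0.56 s

0.56 s


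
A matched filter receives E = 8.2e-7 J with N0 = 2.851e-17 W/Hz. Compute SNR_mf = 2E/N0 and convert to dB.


SNR_lin = 2 * 8.2e-7 / 2.851e-17 = 5.752e10
SNR_dB = 10*log10(5.752e10) = 107.6 dB

107.6 dB


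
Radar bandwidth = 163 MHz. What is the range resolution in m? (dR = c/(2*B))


dR = 3e8 / (2 * 163000000.0) = 0.92 m

0.92 m


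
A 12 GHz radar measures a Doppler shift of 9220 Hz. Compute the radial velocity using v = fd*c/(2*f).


v = 9220 * 3e8 / (2 * 12000000000.0) = 115.3 m/s

115.3 m/s


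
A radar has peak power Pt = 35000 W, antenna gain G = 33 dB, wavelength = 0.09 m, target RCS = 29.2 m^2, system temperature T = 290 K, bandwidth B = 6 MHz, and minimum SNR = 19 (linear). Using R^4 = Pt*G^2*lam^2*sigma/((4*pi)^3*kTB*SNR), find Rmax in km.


G_lin = 10^(33/10) = 1995.262315
R^4 = 35000 * 1995.262315^2 * 0.09^2 * 29.2 / ((4*pi)^3 * 1.38e-23 * 290 * 6000000.0 * 19)
R^4 = 3.64019e19 m^4
R_max = (3.64019e19)^(1/4) = 77675.0 m = 77.7 km

77.7 km


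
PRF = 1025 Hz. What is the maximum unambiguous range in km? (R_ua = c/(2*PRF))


R_ua = 3e8 / (2 * 1025) = 146341.5 m = 146.3 km

146.3 km


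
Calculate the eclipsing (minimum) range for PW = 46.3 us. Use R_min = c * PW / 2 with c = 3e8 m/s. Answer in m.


R_min = 3e8 * 46.3e-6 / 2 = 6945.0 m

6945.0 m


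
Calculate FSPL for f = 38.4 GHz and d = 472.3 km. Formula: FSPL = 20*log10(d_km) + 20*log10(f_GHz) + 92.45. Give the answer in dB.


20*log10(472.3) = 53.48
20*log10(38.4) = 31.69
FSPL = 177.6 dB

177.6 dB


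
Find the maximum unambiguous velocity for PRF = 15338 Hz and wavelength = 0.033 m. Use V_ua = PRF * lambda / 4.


V_ua = 15338 * 0.033 / 4 = 126.5 m/s

126.5 m/s


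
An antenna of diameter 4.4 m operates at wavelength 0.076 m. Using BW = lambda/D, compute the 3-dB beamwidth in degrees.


BW_rad = 0.076 / 4.4 = 0.017273
BW_deg = 0.99 degrees

0.99 degrees


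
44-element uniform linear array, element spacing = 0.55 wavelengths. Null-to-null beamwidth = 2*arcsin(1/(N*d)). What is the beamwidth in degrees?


1/(N*d) = 1/(44*0.55) = 0.041322
BW = 2*arcsin(0.041322) = 4.7 degrees

4.7 degrees


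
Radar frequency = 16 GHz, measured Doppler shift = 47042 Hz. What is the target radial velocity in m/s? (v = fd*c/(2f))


v = 47042 * 3e8 / (2 * 16000000000.0) = 441.0 m/s

441.0 m/s


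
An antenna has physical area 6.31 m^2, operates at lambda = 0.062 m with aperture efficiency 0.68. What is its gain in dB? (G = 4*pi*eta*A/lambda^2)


G_linear = 4*pi*0.68*6.31/0.062^2 = 14027.0
G_dB = 10*log10(14027.0) = 41.5 dB

41.5 dB


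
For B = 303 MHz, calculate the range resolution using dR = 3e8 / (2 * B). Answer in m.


dR = 3e8 / (2 * 303000000.0) = 0.5 m

0.5 m


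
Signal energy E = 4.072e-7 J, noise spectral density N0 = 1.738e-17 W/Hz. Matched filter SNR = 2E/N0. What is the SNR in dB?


SNR_lin = 2 * 4.072e-7 / 1.738e-17 = 4.686e10
SNR_dB = 10*log10(4.686e10) = 106.7 dB

106.7 dB


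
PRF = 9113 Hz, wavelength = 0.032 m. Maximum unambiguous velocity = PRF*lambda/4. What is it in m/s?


V_ua = 9113 * 0.032 / 4 = 72.9 m/s

72.9 m/s


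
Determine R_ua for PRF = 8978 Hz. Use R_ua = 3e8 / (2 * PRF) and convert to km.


R_ua = 3e8 / (2 * 8978) = 16707.5 m = 16.7 km

16.7 km


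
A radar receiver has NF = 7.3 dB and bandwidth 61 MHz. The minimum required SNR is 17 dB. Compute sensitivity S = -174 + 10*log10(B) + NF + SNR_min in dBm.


10*log10(61000000.0) = 77.85
S = -174 + 77.85 + 7.3 + 17 = -71.8 dBm

-71.8 dBm


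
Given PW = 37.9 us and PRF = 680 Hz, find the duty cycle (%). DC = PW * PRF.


DC = 37.9e-6 * 680 * 100 = 2.58%

2.58%


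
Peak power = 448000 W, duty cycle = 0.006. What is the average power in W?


P_avg = 448000 * 0.006 = 2688.0 W

2688.0 W


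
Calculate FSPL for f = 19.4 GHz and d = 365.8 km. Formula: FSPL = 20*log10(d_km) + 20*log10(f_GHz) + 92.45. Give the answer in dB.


20*log10(365.8) = 51.26
20*log10(19.4) = 25.76
FSPL = 169.5 dB

169.5 dB


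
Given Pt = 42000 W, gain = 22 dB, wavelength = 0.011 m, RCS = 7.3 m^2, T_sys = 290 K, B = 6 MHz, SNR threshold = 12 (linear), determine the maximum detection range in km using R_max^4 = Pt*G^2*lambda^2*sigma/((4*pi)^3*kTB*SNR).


G_lin = 10^(22/10) = 158.489319
R^4 = 42000 * 158.489319^2 * 0.011^2 * 7.3 / ((4*pi)^3 * 1.38e-23 * 290 * 6000000.0 * 12)
R^4 = 1.62974e15 m^4
R_max = (1.62974e15)^(1/4) = 6353.7 m = 6.4 km

6.4 km


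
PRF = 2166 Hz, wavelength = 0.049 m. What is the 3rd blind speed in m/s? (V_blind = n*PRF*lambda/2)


V_blind = 3 * 2166 * 0.049 / 2 = 159.2 m/s

159.2 m/s


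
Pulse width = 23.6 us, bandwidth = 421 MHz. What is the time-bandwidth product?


TBP = 23.6 * 421 = 9935.6

9935.6


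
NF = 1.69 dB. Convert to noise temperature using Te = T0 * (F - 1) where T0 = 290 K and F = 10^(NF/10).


NF_lin = 10^(1.69/10) = 1.475707
Te = 290 * (1.475707 - 1) = 138.0 K

138.0 K


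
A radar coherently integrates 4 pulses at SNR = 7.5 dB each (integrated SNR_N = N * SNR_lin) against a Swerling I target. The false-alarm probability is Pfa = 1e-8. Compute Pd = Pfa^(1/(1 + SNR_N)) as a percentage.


SNR_lin = 10^(7.5/10) = 5.62341
SNR_N = 4 * 5.62341 = 22.49364
1/(1 + SNR_N) = 1/23.49364 = 0.0425647
Pd = (1e-8)^0.0425647 = 0.45654
Pd = 45.7%

45.7%


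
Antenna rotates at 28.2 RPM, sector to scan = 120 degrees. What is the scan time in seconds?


t = 120 / (28.2 * 360) * 60 = 0.71 s

0.71 s


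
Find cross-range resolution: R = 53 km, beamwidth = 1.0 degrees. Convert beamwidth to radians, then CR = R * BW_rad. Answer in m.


BW_rad = 0.017453293
CR = 53000 * 0.017453293 = 925.0 m

925.0 m


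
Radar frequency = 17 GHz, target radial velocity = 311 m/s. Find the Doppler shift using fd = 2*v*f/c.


fd = 2 * 311 * 17000000000.0 / 3e8 = 35246.7 Hz

35246.7 Hz


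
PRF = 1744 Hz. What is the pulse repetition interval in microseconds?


PRI = 1/1744 = 0.0005733945 s = 573.4 us

573.4 us


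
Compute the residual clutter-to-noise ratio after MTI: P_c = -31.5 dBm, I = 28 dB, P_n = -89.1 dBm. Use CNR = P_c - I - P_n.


CNR = -31.5 - 28 - (-89.1) = 29.6 dB

29.6 dB


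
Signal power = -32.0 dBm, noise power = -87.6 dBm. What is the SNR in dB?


SNR = -32.0 - (-87.6) = 55.6 dB

55.6 dB


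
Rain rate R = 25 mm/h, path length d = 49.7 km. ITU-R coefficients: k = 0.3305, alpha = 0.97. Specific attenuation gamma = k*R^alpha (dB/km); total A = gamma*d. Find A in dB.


gamma = 0.3305 * 25^0.97 = 7.501935 dB/km
A = 7.501935 * 49.7 = 372.85 dB

372.85 dB


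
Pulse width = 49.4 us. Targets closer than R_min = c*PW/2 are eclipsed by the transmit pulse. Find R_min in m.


R_min = 3e8 * 49.4e-6 / 2 = 7410.0 m

7410.0 m


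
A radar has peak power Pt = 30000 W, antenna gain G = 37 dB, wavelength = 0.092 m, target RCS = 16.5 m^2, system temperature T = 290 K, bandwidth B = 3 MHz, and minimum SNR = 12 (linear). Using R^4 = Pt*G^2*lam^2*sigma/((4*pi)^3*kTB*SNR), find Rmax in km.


G_lin = 10^(37/10) = 5011.872336
R^4 = 30000 * 5011.872336^2 * 0.092^2 * 16.5 / ((4*pi)^3 * 1.38e-23 * 290 * 3000000.0 * 12)
R^4 = 3.68105e20 m^4
R_max = (3.68105e20)^(1/4) = 138513.8 m = 138.5 km

138.5 km


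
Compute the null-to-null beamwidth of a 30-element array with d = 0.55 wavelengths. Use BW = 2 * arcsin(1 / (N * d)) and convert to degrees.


1/(N*d) = 1/(30*0.55) = 0.060606
BW = 2*arcsin(0.060606) = 6.9 degrees

6.9 degrees


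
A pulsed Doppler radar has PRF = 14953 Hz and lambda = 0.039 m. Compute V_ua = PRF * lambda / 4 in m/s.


V_ua = 14953 * 0.039 / 4 = 145.8 m/s

145.8 m/s


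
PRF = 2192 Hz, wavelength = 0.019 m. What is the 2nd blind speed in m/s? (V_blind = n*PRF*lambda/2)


V_blind = 2 * 2192 * 0.019 / 2 = 41.6 m/s

41.6 m/s


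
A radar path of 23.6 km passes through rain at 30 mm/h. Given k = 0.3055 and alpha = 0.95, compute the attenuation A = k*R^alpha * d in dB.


gamma = 0.3055 * 30^0.95 = 7.731725 dB/km
A = 7.731725 * 23.6 = 182.47 dB

182.47 dB


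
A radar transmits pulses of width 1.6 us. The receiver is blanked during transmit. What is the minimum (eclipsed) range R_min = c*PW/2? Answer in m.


R_min = 3e8 * 1.6e-6 / 2 = 240.0 m

240.0 m


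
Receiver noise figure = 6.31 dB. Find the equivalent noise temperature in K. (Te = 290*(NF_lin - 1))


NF_lin = 10^(6.31/10) = 4.275629
Te = 290 * (4.275629 - 1) = 949.9 K

949.9 K


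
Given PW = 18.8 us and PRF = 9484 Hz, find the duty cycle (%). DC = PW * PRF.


DC = 18.8e-6 * 9484 * 100 = 17.83%

17.83%


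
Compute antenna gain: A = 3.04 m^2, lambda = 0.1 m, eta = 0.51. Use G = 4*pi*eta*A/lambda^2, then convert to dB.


G_linear = 4*pi*0.51*3.04/0.1^2 = 1948.29
G_dB = 10*log10(1948.29) = 32.9 dB

32.9 dB


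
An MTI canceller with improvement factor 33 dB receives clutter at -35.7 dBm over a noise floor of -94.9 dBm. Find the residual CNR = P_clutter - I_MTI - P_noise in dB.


CNR = -35.7 - 33 - (-94.9) = 26.2 dB

26.2 dB


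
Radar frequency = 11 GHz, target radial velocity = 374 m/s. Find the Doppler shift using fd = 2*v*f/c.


fd = 2 * 374 * 11000000000.0 / 3e8 = 27426.7 Hz

27426.7 Hz


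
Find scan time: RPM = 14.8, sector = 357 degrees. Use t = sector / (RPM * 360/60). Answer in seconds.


t = 357 / (14.8 * 360) * 60 = 4.02 s

4.02 s


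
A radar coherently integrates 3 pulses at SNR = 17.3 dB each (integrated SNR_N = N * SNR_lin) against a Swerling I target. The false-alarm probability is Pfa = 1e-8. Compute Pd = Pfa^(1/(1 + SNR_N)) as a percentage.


SNR_lin = 10^(17.3/10) = 53.70318
SNR_N = 3 * 53.70318 = 161.10954
1/(1 + SNR_N) = 1/162.10954 = 0.0061687
Pd = (1e-8)^0.0061687 = 0.89259
Pd = 89.3%

89.3%


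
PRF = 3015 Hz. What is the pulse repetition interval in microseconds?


PRI = 1/3015 = 0.000331675 s = 331.7 us

331.7 us


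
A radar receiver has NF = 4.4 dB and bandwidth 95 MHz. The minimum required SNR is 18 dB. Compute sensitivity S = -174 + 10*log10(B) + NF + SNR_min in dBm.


10*log10(95000000.0) = 79.78
S = -174 + 79.78 + 4.4 + 18 = -71.8 dBm

-71.8 dBm


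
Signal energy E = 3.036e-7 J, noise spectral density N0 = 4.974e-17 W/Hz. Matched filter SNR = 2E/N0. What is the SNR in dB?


SNR_lin = 2 * 3.036e-7 / 4.974e-17 = 1.221e10
SNR_dB = 10*log10(1.221e10) = 100.9 dB

100.9 dB


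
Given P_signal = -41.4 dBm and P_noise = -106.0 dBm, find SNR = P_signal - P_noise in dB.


SNR = -41.4 - (-106.0) = 64.6 dB

64.6 dB


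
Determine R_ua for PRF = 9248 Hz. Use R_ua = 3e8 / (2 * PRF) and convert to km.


R_ua = 3e8 / (2 * 9248) = 16219.7 m = 16.2 km

16.2 km


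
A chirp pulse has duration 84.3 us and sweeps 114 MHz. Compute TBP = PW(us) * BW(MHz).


TBP = 84.3 * 114 = 9610.2

9610.2


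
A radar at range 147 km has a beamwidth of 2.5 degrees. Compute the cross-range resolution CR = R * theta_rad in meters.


BW_rad = 0.043633231
CR = 147000 * 0.043633231 = 6414.1 m

6414.1 m


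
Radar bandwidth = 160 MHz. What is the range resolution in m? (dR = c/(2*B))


dR = 3e8 / (2 * 160000000.0) = 0.94 m

0.94 m


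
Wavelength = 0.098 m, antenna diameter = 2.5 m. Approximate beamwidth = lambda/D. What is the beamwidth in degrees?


BW_rad = 0.098 / 2.5 = 0.0392
BW_deg = 2.25 degrees

2.25 degrees


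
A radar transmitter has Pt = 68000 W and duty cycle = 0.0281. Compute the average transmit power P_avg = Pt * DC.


P_avg = 68000 * 0.0281 = 1910.8 W

1910.8 W


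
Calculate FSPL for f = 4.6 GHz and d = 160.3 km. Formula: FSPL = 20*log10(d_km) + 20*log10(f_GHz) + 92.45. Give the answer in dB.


20*log10(160.3) = 44.1
20*log10(4.6) = 13.26
FSPL = 149.8 dB

149.8 dB


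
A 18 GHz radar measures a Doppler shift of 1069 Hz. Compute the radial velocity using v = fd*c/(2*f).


v = 1069 * 3e8 / (2 * 18000000000.0) = 8.9 m/s

8.9 m/s


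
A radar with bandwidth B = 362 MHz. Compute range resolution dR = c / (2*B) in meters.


dR = 3e8 / (2 * 362000000.0) = 0.41 m

0.41 m


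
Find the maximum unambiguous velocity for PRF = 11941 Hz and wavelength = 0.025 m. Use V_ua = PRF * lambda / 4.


V_ua = 11941 * 0.025 / 4 = 74.6 m/s

74.6 m/s


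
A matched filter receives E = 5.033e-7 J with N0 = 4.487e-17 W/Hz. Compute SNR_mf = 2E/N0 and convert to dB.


SNR_lin = 2 * 5.033e-7 / 4.487e-17 = 2.243e10
SNR_dB = 10*log10(2.243e10) = 103.5 dB

103.5 dB


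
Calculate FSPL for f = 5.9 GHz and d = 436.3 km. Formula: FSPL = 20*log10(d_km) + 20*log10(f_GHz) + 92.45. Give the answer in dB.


20*log10(436.3) = 52.8
20*log10(5.9) = 15.42
FSPL = 160.7 dB

160.7 dB


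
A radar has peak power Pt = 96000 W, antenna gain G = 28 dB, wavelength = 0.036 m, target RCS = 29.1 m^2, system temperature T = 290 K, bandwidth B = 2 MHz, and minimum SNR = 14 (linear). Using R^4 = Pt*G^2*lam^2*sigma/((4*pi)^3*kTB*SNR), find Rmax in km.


G_lin = 10^(28/10) = 630.957344
R^4 = 96000 * 630.957344^2 * 0.036^2 * 29.1 / ((4*pi)^3 * 1.38e-23 * 290 * 2000000.0 * 14)
R^4 = 6.48193e18 m^4
R_max = (6.48193e18)^(1/4) = 50457.5 m = 50.5 km

50.5 km


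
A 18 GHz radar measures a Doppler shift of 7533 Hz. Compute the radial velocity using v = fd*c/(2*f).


v = 7533 * 3e8 / (2 * 18000000000.0) = 62.8 m/s

62.8 m/s


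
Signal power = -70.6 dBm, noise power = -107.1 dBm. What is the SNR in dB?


SNR = -70.6 - (-107.1) = 36.5 dB

36.5 dB


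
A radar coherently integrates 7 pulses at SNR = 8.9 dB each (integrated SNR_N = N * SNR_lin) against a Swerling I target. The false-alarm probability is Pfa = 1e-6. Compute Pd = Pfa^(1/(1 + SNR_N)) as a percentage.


SNR_lin = 10^(8.9/10) = 7.76247
SNR_N = 7 * 7.76247 = 54.33729
1/(1 + SNR_N) = 1/55.33729 = 0.018071
Pd = (1e-6)^0.018071 = 0.77907
Pd = 77.9%

77.9%


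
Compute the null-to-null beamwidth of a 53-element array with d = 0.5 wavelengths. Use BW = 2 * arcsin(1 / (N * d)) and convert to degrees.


1/(N*d) = 1/(53*0.5) = 0.037736
BW = 2*arcsin(0.037736) = 4.3 degrees

4.3 degrees
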